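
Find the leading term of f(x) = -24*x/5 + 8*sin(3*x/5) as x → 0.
-36*x**3/125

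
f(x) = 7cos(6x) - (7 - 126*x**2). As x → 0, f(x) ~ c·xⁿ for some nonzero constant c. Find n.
4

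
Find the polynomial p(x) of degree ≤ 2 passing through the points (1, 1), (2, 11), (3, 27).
3*x**2 + x - 3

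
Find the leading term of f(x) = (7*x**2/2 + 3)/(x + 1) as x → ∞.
7*x/2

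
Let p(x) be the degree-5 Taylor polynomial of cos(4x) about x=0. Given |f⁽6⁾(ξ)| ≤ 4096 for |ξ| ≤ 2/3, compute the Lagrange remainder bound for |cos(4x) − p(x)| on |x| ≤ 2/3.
16384/32805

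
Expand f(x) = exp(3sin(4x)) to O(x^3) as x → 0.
1 + 12*x + 72*x**2 + O(x**3)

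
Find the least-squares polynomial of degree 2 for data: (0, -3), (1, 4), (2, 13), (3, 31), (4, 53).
-92/35 + (193/70)x + (39/14)x²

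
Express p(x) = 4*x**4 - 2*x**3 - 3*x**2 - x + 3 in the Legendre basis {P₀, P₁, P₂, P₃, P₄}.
(14/5)P₀ + (-11/5)P₁ + (2/7)P₂ + (-4/5)P₃ + (32/35)P₄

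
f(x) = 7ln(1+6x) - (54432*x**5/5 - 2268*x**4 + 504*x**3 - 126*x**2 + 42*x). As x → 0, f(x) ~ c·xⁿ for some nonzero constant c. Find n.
6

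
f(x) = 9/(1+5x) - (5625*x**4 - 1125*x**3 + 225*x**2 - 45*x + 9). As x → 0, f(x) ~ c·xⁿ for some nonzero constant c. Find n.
5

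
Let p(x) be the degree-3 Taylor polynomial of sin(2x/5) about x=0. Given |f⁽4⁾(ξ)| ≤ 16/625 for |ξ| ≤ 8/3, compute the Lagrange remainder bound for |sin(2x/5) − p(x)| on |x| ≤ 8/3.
8192/151875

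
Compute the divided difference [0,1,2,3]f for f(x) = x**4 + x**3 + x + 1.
7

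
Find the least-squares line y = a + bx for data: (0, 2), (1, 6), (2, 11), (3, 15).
a = 19/10, b = 22/5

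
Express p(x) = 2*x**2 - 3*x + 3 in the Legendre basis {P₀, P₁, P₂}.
(11/3)P₀ + (-3)P₁ + (4/3)P₂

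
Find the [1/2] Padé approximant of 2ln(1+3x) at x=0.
6*x/(-3*x**2/4 + 3*x/2 + 1)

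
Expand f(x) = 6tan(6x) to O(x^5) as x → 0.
36*x + 432*x**3 + O(x**5)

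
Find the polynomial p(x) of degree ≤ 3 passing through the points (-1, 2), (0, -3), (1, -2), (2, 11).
x**3 + 3*x**2 - 3*x - 3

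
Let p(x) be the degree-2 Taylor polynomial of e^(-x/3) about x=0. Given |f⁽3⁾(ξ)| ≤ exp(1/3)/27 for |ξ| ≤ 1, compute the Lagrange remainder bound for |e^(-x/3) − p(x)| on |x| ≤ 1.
exp(1/3)/162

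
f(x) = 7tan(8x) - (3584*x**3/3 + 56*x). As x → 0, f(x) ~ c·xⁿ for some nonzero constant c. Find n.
5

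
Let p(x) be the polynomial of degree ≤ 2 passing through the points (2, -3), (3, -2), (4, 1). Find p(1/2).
-3/4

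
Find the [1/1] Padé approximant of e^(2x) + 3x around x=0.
(23*x/5 + 1)/(1 - 2*x/5)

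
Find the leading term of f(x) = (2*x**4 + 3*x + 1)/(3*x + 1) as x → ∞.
2*x**3/3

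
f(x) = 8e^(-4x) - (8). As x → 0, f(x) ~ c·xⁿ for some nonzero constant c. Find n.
1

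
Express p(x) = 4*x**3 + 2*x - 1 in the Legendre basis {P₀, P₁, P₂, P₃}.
-P₀ + (22/5)P₁ + (8/5)P₃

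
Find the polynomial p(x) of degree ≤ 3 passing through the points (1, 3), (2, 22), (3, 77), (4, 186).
3*x**3 - 2*x + 2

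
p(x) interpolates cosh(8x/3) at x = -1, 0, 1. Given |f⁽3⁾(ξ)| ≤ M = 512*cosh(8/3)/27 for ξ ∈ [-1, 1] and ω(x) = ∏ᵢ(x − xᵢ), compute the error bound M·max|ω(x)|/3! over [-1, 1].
512*sqrt(3)*cosh(8/3)/729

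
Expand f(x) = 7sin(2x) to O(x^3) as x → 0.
14*x + O(x**3)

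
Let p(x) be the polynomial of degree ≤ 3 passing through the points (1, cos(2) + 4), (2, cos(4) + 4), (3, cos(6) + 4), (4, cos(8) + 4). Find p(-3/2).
231*cos(2)/16 - 105*cos(8)/16 + 4 - 495*cos(4)/16 + 385*cos(6)/16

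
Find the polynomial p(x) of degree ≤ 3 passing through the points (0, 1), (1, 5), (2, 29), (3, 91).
3*x**3 + x**2 + 1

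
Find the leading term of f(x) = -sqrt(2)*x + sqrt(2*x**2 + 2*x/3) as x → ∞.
sqrt(2)/6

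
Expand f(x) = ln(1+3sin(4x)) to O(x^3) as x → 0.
12*x - 72*x**2 + O(x**3)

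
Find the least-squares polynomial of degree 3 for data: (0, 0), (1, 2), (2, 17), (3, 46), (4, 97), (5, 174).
-19/126 + (-923/756)x + (389/126)x² + (89/108)x³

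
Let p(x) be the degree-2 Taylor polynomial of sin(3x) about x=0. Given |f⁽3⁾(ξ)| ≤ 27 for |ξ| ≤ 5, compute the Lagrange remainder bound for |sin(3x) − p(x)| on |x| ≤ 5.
1125/2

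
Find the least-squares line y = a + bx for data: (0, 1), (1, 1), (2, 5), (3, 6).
a = 2/5, b = 19/10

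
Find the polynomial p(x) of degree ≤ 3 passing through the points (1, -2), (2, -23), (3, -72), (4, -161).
-2*x**3 - 2*x**2 - x + 3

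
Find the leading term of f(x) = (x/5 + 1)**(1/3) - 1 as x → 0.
x/15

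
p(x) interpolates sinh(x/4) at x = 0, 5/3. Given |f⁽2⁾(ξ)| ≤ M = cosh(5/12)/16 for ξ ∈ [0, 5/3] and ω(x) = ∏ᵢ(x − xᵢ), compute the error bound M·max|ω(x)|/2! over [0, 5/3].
25*cosh(5/12)/1152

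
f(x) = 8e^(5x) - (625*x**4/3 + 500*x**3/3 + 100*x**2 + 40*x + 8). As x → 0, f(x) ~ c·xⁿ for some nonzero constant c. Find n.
5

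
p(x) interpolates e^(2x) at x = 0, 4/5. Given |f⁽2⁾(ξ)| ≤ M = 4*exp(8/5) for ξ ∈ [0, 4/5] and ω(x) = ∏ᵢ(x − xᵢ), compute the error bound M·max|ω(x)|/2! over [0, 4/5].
8*exp(8/5)/25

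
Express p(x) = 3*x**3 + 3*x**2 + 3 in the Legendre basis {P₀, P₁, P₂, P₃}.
(4)P₀ + (9/5)P₁ + (2)P₂ + (6/5)P₃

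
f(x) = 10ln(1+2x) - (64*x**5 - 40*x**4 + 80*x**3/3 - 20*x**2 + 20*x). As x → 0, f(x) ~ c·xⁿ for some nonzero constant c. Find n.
6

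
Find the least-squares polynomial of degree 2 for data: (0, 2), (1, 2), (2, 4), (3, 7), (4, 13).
72/35 + (-71/70)x + (13/14)x²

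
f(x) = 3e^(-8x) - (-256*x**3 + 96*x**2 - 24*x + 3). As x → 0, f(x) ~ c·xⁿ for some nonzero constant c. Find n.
4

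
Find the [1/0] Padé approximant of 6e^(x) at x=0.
6*x + 6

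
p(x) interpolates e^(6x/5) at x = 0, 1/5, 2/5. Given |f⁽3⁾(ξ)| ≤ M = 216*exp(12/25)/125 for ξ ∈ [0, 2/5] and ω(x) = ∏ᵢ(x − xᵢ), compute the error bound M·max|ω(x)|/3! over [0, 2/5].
8*sqrt(3)*exp(12/25)/15625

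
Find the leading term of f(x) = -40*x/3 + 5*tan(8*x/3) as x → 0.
2560*x**3/81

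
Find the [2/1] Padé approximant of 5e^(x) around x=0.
(5*x**2/6 + 10*x/3 + 5)/(1 - x/3)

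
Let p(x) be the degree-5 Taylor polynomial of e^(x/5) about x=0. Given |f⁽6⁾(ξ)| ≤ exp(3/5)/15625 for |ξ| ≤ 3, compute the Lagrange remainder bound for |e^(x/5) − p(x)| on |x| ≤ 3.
81*exp(3/5)/1250000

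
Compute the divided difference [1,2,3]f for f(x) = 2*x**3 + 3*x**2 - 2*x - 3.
15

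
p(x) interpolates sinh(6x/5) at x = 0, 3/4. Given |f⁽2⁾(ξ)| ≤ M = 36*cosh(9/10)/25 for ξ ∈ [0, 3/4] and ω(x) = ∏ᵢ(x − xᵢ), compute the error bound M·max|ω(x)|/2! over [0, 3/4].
81*cosh(9/10)/800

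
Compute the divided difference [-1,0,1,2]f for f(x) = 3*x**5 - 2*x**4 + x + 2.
11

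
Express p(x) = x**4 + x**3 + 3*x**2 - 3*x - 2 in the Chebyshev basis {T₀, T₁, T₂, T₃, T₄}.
(-1/8)T₀ + (-9/4)T₁ + (2)T₂ + (1/4)T₃ + (1/8)T₄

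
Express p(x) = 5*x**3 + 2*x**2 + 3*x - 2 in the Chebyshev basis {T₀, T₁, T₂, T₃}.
-T₀ + (27/4)T₁ + T₂ + (5/4)T₃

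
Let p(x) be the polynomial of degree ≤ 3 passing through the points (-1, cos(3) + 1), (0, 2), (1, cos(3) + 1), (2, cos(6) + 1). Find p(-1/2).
cos(6)/16 + 31/16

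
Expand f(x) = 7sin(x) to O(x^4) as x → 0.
7*x - 7*x**3/6 + O(x**4)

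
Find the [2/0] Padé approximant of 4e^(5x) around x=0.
50*x**2 + 20*x + 4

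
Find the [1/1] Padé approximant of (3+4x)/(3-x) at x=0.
(4*x/3 + 1)/(1 - x/3)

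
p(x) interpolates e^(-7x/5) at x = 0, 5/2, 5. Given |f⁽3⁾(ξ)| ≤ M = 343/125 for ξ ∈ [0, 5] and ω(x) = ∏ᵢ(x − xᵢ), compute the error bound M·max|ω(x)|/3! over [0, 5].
343*sqrt(3)/216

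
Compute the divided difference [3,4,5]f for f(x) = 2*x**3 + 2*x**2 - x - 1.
26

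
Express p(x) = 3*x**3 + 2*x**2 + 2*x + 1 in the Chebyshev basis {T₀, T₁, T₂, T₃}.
(2)T₀ + (17/4)T₁ + T₂ + (3/4)T₃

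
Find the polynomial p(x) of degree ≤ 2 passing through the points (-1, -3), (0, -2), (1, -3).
-x**2 - 2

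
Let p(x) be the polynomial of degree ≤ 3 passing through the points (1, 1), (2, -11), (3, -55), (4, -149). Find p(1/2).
5/8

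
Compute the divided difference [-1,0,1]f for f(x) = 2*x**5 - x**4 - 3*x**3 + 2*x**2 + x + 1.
1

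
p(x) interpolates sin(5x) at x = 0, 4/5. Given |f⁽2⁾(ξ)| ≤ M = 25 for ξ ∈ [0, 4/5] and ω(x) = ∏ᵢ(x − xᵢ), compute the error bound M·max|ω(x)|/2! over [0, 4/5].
2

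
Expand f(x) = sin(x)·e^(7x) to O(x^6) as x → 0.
x + 7*x**2 + 73*x**3/3 + 56*x**4 + 2879*x**5/30 + O(x**6)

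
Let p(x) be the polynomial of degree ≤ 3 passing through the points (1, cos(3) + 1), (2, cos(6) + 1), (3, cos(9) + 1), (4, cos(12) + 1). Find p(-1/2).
-189*cos(6)/16 + 135*cos(9)/16 + 105*cos(3)/16 - 35*cos(12)/16 + 1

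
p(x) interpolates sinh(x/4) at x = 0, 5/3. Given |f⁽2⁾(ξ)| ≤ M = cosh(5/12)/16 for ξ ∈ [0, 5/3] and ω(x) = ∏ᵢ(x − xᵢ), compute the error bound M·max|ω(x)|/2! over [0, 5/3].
25*cosh(5/12)/1152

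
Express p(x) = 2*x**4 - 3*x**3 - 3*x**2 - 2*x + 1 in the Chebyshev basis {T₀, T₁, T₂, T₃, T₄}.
(1/4)T₀ + (-17/4)T₁ + (-1/2)T₂ + (-3/4)T₃ + (1/4)T₄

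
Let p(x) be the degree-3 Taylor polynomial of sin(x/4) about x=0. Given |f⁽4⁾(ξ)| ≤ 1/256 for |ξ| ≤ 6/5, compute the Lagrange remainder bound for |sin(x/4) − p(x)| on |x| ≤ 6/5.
27/80000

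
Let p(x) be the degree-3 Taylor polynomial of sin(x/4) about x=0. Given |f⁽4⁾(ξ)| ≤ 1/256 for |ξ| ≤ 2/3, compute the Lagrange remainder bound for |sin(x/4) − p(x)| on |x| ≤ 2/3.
1/31104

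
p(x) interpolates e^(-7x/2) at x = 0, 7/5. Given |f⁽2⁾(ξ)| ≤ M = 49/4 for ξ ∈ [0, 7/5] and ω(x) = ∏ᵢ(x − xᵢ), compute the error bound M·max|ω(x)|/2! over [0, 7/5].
2401/800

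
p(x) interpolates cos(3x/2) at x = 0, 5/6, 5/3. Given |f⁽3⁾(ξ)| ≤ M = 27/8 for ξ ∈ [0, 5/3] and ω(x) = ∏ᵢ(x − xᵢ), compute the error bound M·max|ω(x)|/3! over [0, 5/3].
125*sqrt(3)/1728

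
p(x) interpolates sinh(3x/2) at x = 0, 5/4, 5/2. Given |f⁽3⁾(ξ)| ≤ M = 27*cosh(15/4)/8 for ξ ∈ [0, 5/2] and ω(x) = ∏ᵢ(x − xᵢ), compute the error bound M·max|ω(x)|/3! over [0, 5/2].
125*sqrt(3)*cosh(15/4)/512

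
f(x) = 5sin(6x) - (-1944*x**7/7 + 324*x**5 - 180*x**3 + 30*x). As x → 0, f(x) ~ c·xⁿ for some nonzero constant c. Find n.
9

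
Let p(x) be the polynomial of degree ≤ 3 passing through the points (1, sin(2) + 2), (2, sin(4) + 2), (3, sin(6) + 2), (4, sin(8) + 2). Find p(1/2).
21*sin(6)/16 - 5*sin(8)/16 - 35*sin(4)/16 + 35*sin(2)/16 + 2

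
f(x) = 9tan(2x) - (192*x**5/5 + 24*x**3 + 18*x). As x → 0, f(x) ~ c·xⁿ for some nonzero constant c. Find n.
7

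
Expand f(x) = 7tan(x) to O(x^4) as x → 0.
7*x + 7*x**3/3 + O(x**4)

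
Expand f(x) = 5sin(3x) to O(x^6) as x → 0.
15*x - 45*x**3/2 + 81*x**5/8 + O(x**6)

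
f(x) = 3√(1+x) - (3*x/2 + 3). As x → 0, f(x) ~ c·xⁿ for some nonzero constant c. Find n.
2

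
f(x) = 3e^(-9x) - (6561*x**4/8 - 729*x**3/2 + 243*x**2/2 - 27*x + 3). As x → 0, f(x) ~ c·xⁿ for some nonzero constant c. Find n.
5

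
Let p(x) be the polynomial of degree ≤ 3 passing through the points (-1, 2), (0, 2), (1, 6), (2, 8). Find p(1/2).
31/8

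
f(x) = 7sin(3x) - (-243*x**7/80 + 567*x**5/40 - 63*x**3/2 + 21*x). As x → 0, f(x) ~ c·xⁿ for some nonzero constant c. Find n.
9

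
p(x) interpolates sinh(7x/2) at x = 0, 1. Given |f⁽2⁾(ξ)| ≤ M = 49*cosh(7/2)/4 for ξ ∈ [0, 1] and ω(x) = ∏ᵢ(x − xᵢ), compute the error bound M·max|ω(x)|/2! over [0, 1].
49*cosh(7/2)/32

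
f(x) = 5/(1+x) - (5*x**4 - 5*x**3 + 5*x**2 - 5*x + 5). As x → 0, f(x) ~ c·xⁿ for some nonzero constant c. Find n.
5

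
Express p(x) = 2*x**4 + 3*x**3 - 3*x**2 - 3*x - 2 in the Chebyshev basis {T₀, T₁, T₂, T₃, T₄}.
(-11/4)T₀ + (-3/4)T₁ + (-1/2)T₂ + (3/4)T₃ + (1/4)T₄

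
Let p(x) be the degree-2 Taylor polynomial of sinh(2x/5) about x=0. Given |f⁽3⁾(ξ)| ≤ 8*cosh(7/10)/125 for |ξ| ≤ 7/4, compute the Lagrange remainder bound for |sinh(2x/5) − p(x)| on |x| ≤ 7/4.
343*cosh(7/10)/6000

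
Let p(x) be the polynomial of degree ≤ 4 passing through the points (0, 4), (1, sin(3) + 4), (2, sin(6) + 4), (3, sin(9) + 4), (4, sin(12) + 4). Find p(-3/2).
1485*sin(6)/64 - 385*sin(9)/32 - 693*sin(3)/32 + 315*sin(12)/128 + 4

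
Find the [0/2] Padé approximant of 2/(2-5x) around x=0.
1/(1 - 5*x/2)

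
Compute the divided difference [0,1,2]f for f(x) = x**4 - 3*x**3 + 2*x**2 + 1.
0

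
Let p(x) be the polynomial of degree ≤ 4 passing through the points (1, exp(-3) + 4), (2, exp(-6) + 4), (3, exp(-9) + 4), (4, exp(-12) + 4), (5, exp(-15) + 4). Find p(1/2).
(-420*exp(9) - 180*exp(3) + 35 + 378*exp(6) + 315*exp(12) + 512*exp(15))*exp(-15)/128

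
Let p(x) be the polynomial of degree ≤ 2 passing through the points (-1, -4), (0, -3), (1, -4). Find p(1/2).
-13/4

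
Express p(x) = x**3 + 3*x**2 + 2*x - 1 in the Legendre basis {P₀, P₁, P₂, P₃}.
(13/5)P₁ + (2)P₂ + (2/5)P₃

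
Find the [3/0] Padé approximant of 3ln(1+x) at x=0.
x*(2*x**2 - 3*x + 6)/2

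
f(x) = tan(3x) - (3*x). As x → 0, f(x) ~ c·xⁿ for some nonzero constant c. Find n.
3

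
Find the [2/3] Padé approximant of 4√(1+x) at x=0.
(7*x**2/4 + 28*x/5 + 4)/(-x**3/160 + 9*x**2/80 + 9*x/10 + 1)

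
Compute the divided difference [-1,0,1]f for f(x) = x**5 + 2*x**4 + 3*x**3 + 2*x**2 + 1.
4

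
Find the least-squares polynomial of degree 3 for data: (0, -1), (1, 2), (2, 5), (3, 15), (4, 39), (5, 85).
-65/63 + (2141/378)x + (-947/252)x² + (131/108)x³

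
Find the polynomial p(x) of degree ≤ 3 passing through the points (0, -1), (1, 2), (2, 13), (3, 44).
2*x**3 - 2*x**2 + 3*x - 1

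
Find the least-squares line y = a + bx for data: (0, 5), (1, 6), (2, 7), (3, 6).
a = 27/5, b = 2/5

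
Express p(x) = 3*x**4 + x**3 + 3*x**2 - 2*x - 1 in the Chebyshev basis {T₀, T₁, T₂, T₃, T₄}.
(13/8)T₀ + (-5/4)T₁ + (3)T₂ + (1/4)T₃ + (3/8)T₄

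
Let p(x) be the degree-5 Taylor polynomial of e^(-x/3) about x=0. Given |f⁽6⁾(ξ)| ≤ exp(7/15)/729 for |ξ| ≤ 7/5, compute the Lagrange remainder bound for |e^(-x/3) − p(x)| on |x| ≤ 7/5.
117649*exp(7/15)/8201250000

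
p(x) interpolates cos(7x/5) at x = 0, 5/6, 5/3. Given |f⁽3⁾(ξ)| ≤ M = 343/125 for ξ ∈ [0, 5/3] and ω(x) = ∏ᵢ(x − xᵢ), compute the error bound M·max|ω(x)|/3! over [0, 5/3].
343*sqrt(3)/5832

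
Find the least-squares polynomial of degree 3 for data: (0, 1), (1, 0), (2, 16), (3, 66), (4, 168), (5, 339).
125/126 + (-2687/756)x + (-11/36)x² + (157/54)x³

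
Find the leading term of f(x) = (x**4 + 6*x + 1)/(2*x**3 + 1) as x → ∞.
x/2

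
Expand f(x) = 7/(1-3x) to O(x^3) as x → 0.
7 + 21*x + 63*x**2 + O(x**3)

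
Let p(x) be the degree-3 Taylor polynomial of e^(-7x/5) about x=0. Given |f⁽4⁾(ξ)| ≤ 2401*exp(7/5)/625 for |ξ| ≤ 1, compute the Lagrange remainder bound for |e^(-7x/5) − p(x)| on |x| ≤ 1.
2401*exp(7/5)/15000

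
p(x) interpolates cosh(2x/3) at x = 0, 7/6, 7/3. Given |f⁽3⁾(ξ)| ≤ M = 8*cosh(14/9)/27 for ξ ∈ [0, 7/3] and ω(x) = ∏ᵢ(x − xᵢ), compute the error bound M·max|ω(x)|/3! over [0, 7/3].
343*sqrt(3)*cosh(14/9)/19683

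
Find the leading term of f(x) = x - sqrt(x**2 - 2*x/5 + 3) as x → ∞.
1/5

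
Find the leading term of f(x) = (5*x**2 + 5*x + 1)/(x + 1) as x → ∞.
5*x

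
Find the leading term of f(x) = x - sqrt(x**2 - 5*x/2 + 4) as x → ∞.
5/4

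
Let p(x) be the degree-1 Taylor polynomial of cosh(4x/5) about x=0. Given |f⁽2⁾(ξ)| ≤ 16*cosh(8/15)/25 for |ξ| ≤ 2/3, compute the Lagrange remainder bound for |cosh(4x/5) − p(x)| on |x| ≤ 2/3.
32*cosh(8/15)/225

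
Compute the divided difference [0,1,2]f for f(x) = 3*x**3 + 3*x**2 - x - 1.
12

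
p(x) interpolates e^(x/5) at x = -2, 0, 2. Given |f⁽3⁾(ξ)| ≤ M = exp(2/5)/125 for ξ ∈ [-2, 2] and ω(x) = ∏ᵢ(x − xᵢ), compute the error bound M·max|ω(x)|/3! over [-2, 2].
8*sqrt(3)*exp(2/5)/3375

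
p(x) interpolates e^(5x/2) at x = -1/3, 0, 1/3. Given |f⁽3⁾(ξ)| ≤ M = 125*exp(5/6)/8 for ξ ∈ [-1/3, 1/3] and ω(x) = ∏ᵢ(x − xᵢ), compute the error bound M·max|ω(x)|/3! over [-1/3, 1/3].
125*sqrt(3)*exp(5/6)/5832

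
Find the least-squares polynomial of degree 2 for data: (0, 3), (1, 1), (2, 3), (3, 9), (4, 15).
93/35 + (-88/35)x + (10/7)x²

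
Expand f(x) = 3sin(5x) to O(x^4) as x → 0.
15*x - 125*x**3/2 + O(x**4)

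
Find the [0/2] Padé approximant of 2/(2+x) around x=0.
1/(x/2 + 1)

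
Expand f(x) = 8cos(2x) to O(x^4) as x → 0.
8 - 16*x**2 + O(x**4)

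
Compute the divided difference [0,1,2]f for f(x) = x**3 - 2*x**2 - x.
1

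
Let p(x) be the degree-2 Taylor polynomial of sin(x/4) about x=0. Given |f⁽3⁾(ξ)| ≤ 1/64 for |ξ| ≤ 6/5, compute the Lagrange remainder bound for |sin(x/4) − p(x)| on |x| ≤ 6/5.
9/2000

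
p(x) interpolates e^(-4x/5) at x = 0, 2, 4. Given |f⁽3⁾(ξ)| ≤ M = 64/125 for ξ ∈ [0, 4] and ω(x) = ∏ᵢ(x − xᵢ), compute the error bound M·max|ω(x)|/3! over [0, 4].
512*sqrt(3)/3375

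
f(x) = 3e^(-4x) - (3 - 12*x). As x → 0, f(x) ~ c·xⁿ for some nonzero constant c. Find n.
2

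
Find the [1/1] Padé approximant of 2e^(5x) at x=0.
(5*x + 2)/(1 - 5*x/2)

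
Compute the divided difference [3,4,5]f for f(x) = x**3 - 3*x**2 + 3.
9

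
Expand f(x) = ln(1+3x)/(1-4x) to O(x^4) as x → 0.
3*x + 15*x**2/2 + 39*x**3 + O(x**4)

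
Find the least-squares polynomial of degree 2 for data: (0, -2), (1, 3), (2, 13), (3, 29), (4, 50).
-69/35 + (15/7)x + (19/7)x²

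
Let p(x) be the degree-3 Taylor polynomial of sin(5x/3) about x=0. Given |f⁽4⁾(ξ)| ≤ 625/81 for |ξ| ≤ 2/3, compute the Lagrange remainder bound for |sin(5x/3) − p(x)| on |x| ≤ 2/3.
1250/19683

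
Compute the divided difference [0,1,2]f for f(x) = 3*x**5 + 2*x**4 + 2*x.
59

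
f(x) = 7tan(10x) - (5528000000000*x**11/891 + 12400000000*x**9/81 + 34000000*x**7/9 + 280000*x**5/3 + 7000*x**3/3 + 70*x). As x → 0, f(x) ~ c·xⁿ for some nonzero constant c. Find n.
13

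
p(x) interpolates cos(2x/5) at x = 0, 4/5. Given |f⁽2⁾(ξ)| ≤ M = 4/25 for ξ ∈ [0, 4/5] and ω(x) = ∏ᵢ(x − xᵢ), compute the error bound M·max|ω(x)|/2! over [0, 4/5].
8/625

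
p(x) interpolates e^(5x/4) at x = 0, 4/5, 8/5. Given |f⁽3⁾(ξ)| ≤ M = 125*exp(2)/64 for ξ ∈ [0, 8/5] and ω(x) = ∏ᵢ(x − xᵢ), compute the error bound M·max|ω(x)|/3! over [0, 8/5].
sqrt(3)*exp(2)/27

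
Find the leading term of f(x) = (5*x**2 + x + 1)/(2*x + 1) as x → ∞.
5*x/2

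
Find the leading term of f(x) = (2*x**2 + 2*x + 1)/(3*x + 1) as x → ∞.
2*x/3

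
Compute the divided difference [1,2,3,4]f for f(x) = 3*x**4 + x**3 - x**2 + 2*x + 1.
31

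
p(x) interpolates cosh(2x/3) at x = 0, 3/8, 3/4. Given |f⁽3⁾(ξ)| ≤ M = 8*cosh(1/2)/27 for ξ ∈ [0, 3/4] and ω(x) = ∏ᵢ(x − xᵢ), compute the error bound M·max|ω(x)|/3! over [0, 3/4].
sqrt(3)*cosh(1/2)/1728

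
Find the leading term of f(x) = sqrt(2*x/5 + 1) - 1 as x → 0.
x/5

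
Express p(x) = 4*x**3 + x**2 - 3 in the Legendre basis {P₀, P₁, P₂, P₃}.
(-8/3)P₀ + (12/5)P₁ + (2/3)P₂ + (8/5)P₃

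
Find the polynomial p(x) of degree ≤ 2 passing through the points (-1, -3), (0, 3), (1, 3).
-3*x**2 + 3*x + 3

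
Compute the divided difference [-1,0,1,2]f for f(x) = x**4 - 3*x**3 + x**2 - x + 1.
-1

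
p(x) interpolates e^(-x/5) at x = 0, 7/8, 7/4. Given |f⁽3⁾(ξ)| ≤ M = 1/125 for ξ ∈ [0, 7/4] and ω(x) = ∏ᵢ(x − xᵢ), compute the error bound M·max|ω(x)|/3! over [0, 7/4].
343*sqrt(3)/1728000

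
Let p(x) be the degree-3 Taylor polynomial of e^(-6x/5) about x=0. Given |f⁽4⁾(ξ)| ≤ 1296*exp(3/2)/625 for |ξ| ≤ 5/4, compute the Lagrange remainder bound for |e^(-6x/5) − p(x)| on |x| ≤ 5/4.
27*exp(3/2)/128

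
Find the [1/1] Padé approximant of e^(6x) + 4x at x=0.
(41*x/5 + 1)/(1 - 9*x/5)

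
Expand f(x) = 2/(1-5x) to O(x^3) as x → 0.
2 + 10*x + 50*x**2 + O(x**3)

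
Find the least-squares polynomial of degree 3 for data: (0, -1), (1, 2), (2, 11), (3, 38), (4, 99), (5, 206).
-65/63 + (967/189)x + (-38/9)x² + (62/27)x³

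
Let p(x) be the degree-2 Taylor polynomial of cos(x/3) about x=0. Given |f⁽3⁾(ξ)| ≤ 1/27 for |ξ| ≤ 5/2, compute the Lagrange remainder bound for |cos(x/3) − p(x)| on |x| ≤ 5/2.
125/1296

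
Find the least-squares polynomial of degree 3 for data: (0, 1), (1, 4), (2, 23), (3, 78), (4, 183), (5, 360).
62/63 + (247/378)x + (-43/63)x² + (161/54)x³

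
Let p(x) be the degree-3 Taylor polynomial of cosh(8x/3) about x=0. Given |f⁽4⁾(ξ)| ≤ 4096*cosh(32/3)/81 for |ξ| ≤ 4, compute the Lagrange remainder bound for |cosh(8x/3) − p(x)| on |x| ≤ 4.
131072*cosh(32/3)/243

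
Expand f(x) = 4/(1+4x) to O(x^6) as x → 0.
4 - 16*x + 64*x**2 - 256*x**3 + 1024*x**4 - 4096*x**5 + O(x**6)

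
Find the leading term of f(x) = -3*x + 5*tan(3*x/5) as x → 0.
9*x**3/25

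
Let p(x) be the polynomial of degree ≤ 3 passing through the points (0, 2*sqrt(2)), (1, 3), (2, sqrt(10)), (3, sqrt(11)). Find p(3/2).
-sqrt(11)/16 - sqrt(2)/8 + 27/16 + 9*sqrt(10)/16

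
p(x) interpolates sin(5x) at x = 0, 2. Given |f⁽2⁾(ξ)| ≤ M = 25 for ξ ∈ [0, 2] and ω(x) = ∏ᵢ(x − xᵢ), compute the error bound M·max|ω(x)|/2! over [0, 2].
25/2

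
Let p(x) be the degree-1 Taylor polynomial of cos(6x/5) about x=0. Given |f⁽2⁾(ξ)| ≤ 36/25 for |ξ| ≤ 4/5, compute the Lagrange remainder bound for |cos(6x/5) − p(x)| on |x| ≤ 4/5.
288/625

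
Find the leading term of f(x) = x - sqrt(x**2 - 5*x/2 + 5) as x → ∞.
5/4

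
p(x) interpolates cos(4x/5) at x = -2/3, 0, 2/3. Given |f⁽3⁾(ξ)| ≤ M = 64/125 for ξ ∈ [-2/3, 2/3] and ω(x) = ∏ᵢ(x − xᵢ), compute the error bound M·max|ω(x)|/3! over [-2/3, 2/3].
512*sqrt(3)/91125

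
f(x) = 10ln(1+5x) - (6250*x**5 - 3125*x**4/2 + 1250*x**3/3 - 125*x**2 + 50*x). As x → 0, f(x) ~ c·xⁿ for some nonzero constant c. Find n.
6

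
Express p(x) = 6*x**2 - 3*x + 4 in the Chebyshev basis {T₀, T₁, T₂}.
(7)T₀ + (-3)T₁ + (3)T₂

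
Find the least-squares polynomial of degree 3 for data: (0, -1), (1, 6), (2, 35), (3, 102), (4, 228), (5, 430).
-15/14 + (257/84)x + (17/14)x² + (37/12)x³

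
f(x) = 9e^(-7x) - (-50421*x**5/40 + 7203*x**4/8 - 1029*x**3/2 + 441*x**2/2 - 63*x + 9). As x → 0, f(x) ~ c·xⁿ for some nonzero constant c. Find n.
6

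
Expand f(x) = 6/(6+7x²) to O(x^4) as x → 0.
1 - 7*x**2/6 + O(x**4)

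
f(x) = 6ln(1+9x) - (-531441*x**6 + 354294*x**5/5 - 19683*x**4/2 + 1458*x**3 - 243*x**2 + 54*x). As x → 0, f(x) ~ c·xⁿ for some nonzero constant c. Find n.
7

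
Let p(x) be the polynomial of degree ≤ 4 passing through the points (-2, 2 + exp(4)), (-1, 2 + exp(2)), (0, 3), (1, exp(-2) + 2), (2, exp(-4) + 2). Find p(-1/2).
(-20*exp(2) + 3 + (-5*exp(4) + 346 + 60*exp(2))*exp(4))*exp(-4)/128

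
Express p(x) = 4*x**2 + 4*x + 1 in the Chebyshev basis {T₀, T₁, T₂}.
(3)T₀ + (4)T₁ + (2)T₂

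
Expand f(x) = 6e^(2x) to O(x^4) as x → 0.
6 + 12*x + 12*x**2 + 8*x**3 + O(x**4)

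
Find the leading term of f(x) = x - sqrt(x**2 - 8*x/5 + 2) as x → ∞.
4/5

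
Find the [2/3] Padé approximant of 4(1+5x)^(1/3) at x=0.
(350*x**2/9 + 80*x/3 + 4)/(-125*x**3/162 + 25*x**2/6 + 5*x + 1)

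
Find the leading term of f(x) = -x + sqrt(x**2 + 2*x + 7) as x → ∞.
1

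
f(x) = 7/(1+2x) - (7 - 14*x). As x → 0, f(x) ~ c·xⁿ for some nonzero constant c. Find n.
2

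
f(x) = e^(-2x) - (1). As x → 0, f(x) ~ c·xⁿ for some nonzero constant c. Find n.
1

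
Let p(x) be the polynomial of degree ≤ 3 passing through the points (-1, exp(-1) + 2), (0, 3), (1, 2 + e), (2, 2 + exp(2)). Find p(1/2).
(-1 + e*(-exp(2) + 9*e + 41))*exp(-1)/16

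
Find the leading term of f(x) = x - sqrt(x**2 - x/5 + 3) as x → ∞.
1/10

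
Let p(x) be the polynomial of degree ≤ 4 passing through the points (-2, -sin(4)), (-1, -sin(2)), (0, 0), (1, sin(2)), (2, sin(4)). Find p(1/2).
-sin(4)/16 + 5*sin(2)/8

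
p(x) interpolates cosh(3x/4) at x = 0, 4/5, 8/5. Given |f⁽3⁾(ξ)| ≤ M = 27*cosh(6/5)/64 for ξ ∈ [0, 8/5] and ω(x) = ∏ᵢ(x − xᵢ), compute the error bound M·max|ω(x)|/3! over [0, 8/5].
sqrt(3)*cosh(6/5)/125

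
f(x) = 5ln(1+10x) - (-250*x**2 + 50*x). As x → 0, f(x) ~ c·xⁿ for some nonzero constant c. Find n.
3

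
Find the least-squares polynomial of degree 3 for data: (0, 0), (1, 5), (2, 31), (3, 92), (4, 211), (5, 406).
-25/126 + (2269/756)x + (-71/252)x² + (86/27)x³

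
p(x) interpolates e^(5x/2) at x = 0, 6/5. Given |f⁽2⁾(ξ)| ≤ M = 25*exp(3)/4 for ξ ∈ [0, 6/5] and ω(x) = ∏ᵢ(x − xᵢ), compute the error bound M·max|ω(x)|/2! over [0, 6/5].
9*exp(3)/8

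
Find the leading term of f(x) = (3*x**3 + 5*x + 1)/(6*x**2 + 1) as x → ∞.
x/2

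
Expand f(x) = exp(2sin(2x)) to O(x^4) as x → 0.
1 + 4*x + 8*x**2 + 8*x**3 + O(x**4)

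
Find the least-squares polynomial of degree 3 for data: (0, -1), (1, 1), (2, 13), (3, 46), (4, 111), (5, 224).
-73/63 + (877/378)x + (-451/252)x² + (223/108)x³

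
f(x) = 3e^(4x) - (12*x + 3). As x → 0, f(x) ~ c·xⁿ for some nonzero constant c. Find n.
2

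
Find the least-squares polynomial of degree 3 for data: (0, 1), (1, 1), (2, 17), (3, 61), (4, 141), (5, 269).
65/63 + (-967/189)x + (29/9)x² + (46/27)x³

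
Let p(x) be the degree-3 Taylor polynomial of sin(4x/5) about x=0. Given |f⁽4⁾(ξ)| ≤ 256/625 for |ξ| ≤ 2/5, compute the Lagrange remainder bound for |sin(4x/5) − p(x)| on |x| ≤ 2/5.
512/1171875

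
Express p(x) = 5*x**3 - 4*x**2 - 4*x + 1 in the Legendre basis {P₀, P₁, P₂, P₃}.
(-1/3)P₀ - P₁ + (-8/3)P₂ + (2)P₃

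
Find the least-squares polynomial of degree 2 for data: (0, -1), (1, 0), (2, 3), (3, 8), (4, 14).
-38/35 + (13/35)x + (6/7)x²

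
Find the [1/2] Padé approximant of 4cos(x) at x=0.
4/(x**2/2 + 1)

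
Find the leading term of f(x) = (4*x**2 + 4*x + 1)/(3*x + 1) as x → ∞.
4*x/3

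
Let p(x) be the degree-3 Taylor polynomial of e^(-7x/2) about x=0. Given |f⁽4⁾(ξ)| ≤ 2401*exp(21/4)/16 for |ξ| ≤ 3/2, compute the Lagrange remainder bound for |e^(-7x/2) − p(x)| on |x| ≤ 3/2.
64827*exp(21/4)/2048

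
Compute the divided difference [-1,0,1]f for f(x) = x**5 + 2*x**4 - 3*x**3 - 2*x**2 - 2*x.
0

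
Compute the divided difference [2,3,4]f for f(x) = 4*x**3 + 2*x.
36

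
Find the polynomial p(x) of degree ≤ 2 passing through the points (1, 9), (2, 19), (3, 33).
2*x**2 + 4*x + 3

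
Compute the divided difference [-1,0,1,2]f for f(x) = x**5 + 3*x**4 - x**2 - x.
11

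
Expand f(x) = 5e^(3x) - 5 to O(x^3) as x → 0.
15*x + 45*x**2/2 + O(x**3)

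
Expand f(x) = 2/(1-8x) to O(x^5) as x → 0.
2 + 16*x + 128*x**2 + 1024*x**3 + 8192*x**4 + O(x**5)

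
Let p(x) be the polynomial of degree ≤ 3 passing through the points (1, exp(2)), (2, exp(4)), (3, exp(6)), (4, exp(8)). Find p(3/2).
(-5*exp(4) + 5 + 15*exp(2) + exp(6))*exp(2)/16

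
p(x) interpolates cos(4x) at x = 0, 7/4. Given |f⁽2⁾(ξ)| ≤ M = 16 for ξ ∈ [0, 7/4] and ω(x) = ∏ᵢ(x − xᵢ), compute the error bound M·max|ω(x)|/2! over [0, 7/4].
49/8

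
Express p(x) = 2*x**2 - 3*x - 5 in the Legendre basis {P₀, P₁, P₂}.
(-13/3)P₀ + (-3)P₁ + (4/3)P₂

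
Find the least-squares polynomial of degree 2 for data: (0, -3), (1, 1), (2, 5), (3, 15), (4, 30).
-12/5 + (2)x²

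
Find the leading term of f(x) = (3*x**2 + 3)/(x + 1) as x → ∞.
3*x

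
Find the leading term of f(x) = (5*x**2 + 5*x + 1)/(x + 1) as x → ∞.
5*x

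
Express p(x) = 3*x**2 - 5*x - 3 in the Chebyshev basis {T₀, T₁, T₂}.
(-3/2)T₀ + (-5)T₁ + (3/2)T₂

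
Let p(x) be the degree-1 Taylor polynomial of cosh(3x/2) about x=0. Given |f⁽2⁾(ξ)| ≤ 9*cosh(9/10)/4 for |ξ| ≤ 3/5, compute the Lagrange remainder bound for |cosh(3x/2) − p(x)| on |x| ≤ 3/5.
81*cosh(9/10)/200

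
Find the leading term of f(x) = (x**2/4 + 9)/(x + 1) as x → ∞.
x/4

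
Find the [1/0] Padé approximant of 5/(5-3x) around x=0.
3*x/5 + 1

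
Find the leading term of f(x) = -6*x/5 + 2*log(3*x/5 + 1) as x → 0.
-9*x**2/25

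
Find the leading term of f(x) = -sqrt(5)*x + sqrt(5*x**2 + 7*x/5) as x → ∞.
7*sqrt(5)/50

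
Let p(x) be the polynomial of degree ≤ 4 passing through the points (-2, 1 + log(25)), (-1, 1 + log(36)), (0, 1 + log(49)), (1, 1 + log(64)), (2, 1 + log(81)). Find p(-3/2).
1 + log(72*sqrt(2)*3**(1/32)*5**(35/64)*7**(29/32)/49)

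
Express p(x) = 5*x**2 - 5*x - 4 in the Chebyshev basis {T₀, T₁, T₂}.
(-3/2)T₀ + (-5)T₁ + (5/2)T₂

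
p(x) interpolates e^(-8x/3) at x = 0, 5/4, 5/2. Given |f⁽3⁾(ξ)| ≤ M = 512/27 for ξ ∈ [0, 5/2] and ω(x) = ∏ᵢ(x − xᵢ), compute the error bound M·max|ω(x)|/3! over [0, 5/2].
1000*sqrt(3)/729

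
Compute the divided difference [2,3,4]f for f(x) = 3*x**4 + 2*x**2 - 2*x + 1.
167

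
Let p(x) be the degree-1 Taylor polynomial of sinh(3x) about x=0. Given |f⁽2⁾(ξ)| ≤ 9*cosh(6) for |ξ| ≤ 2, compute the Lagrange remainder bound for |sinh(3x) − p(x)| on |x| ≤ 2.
18*cosh(6)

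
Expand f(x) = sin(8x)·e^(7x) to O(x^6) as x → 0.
8*x + 56*x**2 + 332*x**3/3 - 140*x**4 - 15259*x**5/15 + O(x**6)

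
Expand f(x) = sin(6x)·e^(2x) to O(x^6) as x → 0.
6*x + 12*x**2 - 24*x**3 - 64*x**4 - 16*x**5/5 + O(x**6)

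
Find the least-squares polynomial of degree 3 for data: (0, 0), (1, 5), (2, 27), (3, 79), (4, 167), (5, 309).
-13/126 + (403/756)x + (359/126)x² + (203/108)x³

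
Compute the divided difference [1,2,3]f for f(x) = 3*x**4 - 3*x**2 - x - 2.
72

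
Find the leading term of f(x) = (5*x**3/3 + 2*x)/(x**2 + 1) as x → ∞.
5*x/3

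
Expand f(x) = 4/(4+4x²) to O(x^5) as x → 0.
1 - x**2 + x**4 + O(x**5)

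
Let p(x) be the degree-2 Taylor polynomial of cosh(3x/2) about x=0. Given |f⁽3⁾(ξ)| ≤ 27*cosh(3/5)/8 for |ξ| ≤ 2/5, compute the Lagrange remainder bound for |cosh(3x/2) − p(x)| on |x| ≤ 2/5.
9*cosh(3/5)/250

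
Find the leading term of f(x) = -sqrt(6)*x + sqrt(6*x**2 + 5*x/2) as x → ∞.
5*sqrt(6)/24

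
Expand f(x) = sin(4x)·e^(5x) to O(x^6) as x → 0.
4*x + 20*x**2 + 118*x**3/3 + 30*x**4 - 619*x**5/30 + O(x**6)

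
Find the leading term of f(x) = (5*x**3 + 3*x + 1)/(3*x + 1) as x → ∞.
5*x**2/3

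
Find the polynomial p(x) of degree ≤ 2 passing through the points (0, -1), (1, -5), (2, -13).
-2*x**2 - 2*x - 1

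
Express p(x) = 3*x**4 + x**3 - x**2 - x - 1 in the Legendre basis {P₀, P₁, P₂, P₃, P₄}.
(-11/15)P₀ + (-2/5)P₁ + (22/21)P₂ + (2/5)P₃ + (24/35)P₄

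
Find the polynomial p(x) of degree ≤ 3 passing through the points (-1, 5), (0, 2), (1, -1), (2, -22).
2 - 3*x**3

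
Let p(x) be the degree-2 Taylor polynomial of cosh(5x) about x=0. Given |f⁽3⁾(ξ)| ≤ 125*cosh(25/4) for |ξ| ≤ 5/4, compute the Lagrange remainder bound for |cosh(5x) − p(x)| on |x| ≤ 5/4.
15625*cosh(25/4)/384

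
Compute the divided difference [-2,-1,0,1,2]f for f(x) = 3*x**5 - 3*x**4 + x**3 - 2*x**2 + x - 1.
-3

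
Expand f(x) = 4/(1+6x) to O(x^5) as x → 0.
4 - 24*x + 144*x**2 - 864*x**3 + 5184*x**4 + O(x**5)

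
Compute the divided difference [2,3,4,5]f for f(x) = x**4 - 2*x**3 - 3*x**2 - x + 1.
12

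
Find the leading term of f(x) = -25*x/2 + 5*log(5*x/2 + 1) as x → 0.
-125*x**2/8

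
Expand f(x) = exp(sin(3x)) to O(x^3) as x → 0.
1 + 3*x + 9*x**2/2 + O(x**3)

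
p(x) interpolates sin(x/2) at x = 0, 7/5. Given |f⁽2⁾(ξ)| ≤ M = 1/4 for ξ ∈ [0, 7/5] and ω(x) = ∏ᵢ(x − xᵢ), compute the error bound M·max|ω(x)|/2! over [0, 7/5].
49/800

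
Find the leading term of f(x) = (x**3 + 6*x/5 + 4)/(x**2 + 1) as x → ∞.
x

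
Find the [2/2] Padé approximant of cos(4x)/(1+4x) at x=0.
(-28*x**2/3 + 2*x/3 + 1)/(4*x**2/3 + 14*x/3 + 1)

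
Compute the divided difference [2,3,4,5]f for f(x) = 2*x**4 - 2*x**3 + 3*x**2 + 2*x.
26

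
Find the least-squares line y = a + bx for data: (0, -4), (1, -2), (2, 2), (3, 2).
a = -19/5, b = 11/5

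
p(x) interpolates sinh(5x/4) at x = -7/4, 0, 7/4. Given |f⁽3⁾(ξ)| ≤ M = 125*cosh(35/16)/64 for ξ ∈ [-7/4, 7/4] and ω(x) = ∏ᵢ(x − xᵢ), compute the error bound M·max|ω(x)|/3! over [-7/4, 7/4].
42875*sqrt(3)*cosh(35/16)/110592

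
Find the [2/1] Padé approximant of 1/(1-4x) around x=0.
1/(1 - 4*x)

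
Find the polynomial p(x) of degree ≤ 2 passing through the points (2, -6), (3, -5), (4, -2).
x**2 - 4*x - 2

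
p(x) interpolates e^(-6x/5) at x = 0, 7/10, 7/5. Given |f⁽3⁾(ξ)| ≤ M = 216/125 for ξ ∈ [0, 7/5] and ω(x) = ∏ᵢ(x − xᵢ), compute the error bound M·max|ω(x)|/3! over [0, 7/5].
343*sqrt(3)/15625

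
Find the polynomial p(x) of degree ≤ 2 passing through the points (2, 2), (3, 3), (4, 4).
x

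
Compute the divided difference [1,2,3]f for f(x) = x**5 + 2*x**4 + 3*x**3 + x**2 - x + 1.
159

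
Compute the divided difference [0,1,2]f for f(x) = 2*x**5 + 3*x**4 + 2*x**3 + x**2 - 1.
58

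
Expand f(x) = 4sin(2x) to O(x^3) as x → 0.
8*x + O(x**3)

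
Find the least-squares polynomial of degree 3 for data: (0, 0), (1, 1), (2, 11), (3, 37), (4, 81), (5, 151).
1/126 + (-241/108)x + (143/63)x² + (91/108)x³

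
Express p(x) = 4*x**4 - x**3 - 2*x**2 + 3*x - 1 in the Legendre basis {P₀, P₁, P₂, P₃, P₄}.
(-13/15)P₀ + (12/5)P₁ + (20/21)P₂ + (-2/5)P₃ + (32/35)P₄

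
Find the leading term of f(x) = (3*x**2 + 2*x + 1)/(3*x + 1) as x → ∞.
x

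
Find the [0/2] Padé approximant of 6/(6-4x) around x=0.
1/(1 - 2*x/3)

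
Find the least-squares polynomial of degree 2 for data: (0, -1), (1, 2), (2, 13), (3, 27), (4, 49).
-8/7 + (11/14)x + (41/14)x²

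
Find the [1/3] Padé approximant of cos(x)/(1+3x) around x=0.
(1 - 5*x/36)/(103*x**3/72 + x**2/12 + 103*x/36 + 1)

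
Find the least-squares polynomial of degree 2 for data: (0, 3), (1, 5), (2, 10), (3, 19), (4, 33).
16/5 + (-3/5)x + (2)x²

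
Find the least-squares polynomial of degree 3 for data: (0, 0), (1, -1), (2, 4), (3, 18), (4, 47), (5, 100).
-3/14 + (-5/28)x + (-27/28)x² + x³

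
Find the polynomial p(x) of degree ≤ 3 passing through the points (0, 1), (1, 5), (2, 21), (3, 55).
x**3 + 3*x**2 + 1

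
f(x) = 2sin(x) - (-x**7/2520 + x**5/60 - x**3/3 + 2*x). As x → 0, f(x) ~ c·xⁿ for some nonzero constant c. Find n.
9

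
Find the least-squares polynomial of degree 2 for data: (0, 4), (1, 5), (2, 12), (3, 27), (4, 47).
139/35 + (-82/35)x + (23/7)x²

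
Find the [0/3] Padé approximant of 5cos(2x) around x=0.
5/(2*x**2 + 1)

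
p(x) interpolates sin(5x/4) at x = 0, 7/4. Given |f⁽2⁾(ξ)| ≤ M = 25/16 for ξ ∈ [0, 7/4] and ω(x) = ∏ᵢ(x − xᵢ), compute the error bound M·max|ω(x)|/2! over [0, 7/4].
1225/2048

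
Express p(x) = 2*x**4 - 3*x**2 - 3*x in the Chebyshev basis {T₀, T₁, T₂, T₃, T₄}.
(-3/4)T₀ + (-3)T₁ + (-1/2)T₂ + (1/4)T₄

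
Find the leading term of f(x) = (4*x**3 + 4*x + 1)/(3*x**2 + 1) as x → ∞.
4*x/3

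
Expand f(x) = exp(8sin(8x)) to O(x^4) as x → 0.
1 + 64*x + 2048*x**2 + 43008*x**3 + O(x**4)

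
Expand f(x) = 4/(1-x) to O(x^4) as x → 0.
4 + 4*x + 4*x**2 + 4*x**3 + O(x**4)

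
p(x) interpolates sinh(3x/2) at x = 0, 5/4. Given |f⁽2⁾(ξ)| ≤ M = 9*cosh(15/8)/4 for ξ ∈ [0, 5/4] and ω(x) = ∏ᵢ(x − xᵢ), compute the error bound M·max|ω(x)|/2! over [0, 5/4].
225*cosh(15/8)/512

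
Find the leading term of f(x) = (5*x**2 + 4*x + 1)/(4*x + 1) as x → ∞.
5*x/4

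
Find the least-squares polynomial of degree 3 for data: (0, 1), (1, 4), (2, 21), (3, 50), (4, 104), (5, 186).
13/18 + (887/756)x + (134/63)x² + (109/108)x³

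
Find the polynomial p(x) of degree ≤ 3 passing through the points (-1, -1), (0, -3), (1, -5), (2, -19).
-2*x**3 - 3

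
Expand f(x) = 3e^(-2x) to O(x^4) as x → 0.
3 - 6*x + 6*x**2 - 4*x**3 + O(x**4)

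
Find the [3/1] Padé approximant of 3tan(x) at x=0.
x*(x**2 + 3)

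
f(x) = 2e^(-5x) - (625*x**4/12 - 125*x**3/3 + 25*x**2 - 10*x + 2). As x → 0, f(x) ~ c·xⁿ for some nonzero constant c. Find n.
5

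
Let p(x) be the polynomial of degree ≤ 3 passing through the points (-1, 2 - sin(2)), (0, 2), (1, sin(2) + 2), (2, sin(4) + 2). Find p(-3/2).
-7*sin(2)/8 - 5*sin(4)/16 + 2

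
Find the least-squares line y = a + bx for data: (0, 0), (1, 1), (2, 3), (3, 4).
a = -1/10, b = 7/5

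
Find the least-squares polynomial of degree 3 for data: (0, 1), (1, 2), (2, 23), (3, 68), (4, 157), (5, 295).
53/63 + (-155/54)x + (719/252)x² + (205/108)x³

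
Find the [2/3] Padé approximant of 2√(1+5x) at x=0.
(175*x**2/8 + 14*x + 2)/(-25*x**3/32 + 45*x**2/16 + 9*x/2 + 1)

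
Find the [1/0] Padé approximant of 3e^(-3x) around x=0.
3 - 9*x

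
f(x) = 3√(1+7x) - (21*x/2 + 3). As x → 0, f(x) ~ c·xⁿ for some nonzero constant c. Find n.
2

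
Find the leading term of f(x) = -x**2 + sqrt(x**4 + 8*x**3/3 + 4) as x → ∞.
4*x/3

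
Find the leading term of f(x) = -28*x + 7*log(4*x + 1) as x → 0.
-56*x**2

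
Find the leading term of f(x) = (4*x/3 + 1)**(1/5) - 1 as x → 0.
4*x/15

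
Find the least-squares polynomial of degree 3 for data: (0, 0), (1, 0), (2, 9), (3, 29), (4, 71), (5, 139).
-17/126 + (-499/756)x + (59/252)x² + (59/54)x³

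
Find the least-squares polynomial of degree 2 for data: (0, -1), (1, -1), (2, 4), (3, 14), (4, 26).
-44/35 + (-97/70)x + (29/14)x²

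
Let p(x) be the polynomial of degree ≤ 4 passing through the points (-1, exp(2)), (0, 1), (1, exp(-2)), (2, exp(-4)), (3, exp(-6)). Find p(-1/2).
(-70*exp(4) - 5 + 28*exp(2) + 35*(4 + exp(2))*exp(6))*exp(-6)/128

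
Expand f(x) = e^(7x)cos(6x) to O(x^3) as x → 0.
1 + 7*x + 13*x**2/2 + O(x**3)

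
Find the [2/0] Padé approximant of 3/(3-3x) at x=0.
x**2 + x + 1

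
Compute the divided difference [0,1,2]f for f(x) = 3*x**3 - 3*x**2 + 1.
6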